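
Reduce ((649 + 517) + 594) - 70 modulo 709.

272

649 + 517 = 1166 ≡ 457 (mod 709)
457 + 594 = 1051 ≡ 342 (mod 709)
342 - 70 = 272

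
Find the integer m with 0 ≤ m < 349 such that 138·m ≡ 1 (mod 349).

43

Apply the Euclidean algorithm and back-substitute:
349 = 2*138 + 73
138 = 1*73 + 65
73 = 1*65 + 8
65 = 8*8 + 1
8 = 8*1 + 0
gcd(138, 349) = 1, so the inverse exists.
Bézout: 1 = −17*349 + 43*138.
So 138⁻¹ ≡ 43 (mod 349).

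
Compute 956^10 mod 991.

118

Compute successive squares:
10 in binary is 1010, i.e. 10 = 8 + 2.
956^1 ≡ 956 (mod 991)
956^2 ≡ 956^2 = 913936 ≡ 234 (mod 991)
956^4 ≡ 234^2 = 54756 ≡ 251 (mod 991)
956^8 ≡ 251^2 = 63001 ≡ 568 (mod 991)
956^10 = 956^8 × 956^2 ≡ 568 × 234 (mod 991).
568 × 234 = 132912 ≡ 118 (mod 991).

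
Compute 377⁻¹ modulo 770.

Apply the Euclidean algorithm and back-substitute:
770 = 2×377 + 16
377 = 23×16 + 9
16 = 1×9 + 7
9 = 1×7 + 2
7 = 3×2 + 1
2 = 2×1 + 0
gcd(377, 770) = 1, so the inverse exists.
Back-substitute for 1:
1 = 1×7 − 3×2
  = −3×9 + 4×7
  = 4×16 − 7×9
  = −7×377 + 165×16
  = 165×770 − 337×377
So 377⁻¹ ≡ −337 ≡ 433 (mod 770).

433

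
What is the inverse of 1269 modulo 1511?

1255

1511 = 1*1269 + 242
1269 = 5*242 + 59
242 = 4*59 + 6
59 = 9*6 + 5
6 = 1*5 + 1
5 = 5*1 + 0
gcd(1269, 1511) = 1, so the inverse exists.
Back-substitute for 1:
1 = 1*6 − 1*5
  = −1*59 + 10*6
  = 10*242 − 41*59
  = −41*1269 + 215*242
  = 215*1511 − 256*1269
So 1269⁻¹ ≡ −256 ≡ 1255 (mod 1511).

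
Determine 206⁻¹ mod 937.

937 = 4·206 + 113
206 = 1·113 + 93
113 = 1·93 + 20
93 = 4·20 + 13
20 = 1·13 + 7
13 = 1·7 + 6
7 = 1·6 + 1
6 = 6·1 + 0
gcd(206, 937) = 1, so the inverse exists.
Back-substitute for 1:
1 = 1·7 − 1·6
  = −1·13 + 2·7
  = 2·20 − 3·13
  = −3·93 + 14·20
  = 14·113 − 17·93
  = −17·206 + 31·113
  = 31·937 − 141·206
So 206⁻¹ ≡ −141 ≡ 796 (mod 937).

796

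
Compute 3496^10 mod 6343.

5351

Using repeated squaring:
3496^1 ≡ 3496 (mod 6343)
3496^2 ≡ 3496^2 = 12222016 ≡ 5398 (mod 6343)
3496^4 ≡ 5398^2 = 29138404 ≡ 5005 (mod 6343)
3496^8 ≡ 5005^2 = 25050025 ≡ 1518 (mod 6343)
3496^10 = 3496^8 * 3496^2 ≡ 1518 * 5398 (mod 6343).
1518 * 5398 = 8194164 ≡ 5351 (mod 6343).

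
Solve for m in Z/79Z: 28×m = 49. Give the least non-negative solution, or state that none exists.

gcd(28, 79) = 1, so a unique solution mod 79 exists.
28⁻¹ ≡ 48 (mod 79).
m ≡ 48×49 ≡ 61 (mod 79).

61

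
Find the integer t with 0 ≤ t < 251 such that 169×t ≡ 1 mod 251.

By the extended Euclidean algorithm:
251 = 1*169 + 82
169 = 2*82 + 5
82 = 16*5 + 2
5 = 2*2 + 1
2 = 2*1 + 0
gcd(169, 251) = 1, so the inverse exists.
Bézout: 1 = −68*251 + 101*169.
So 169⁻¹ ≡ 101 (mod 251).

101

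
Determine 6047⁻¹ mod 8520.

503

8520 = 1*6047 + 2473
6047 = 2*2473 + 1101
2473 = 2*1101 + 271
1101 = 4*271 + 17
271 = 15*17 + 16
17 = 1*16 + 1
16 = 16*1 + 0
gcd(6047, 8520) = 1, so the inverse exists.
Bézout: 1 = −357*8520 + 503*6047.
So 6047⁻¹ ≡ 503 (mod 8520).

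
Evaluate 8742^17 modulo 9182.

By square-and-multiply:
17 in binary is 10001, i.e. 17 = 16 + 1.
8742^1 ≡ 8742 (mod 9182)
8742^2 ≡ 8742^2 = 76422564 ≡ 778 (mod 9182)
8742^4 ≡ 778^2 = 605284 ≡ 8454 (mod 9182)
8742^8 ≡ 8454^2 = 71470116 ≡ 6610 (mod 9182)
8742^16 ≡ 6610^2 = 43692100 ≡ 4144 (mod 9182)
8742^17 = 8742^16 * 8742^1 ≡ 4144 * 8742 (mod 9182).
4144 * 8742 = 36226848 ≡ 3858 (mod 9182).

3858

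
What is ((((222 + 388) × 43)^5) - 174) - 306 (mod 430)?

380

222 + 388 = 610 ≡ 180 (mod 430)
180 × 43 = 7740 ≡ 0 (mod 430)
(0)^5 ≡ 0 (mod 430)
0 - 174 = -174 ≡ 256 (mod 430)
256 - 306 = -50 ≡ 380 (mod 430)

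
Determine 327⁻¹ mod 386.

Run the extended Euclidean algorithm:
386 = 1·327 + 59
327 = 5·59 + 32
59 = 1·32 + 27
32 = 1·27 + 5
27 = 5·5 + 2
5 = 2·2 + 1
2 = 2·1 + 0
gcd(327, 386) = 1, so the inverse exists.
Back-substitute for 1:
1 = 1·5 − 2·2
  = −2·27 + 11·5
  = 11·32 − 13·27
  = −13·59 + 24·32
  = 24·327 − 133·59
  = −133·386 + 157·327
So 327⁻¹ ≡ 157 (mod 386).

157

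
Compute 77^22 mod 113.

77^1 ≡ 77 (mod 113)
77^2 ≡ 77^2 = 5929 ≡ 53 (mod 113)
77^4 ≡ 53^2 = 2809 ≡ 97 (mod 113)
77^8 ≡ 97^2 = 9409 ≡ 30 (mod 113)
77^16 ≡ 30^2 = 900 ≡ 109 (mod 113)
77^22 = 77^16 · 77^4 · 77^2 ≡ 109 · 97 · 53 (mod 113).
Accumulate the product:
109 · 97 = 10573 ≡ 64
64 · 53 = 3392 ≡ 2

2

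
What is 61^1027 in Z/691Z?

600

61^1 ≡ 61 (mod 691)
61^2 ≡ 61^2 = 3721 ≡ 266 (mod 691)
61^4 ≡ 266^2 = 70756 ≡ 274 (mod 691)
61^8 ≡ 274^2 = 75076 ≡ 448 (mod 691)
61^16 ≡ 448^2 = 200704 ≡ 314 (mod 691)
61^32 ≡ 314^2 = 98596 ≡ 474 (mod 691)
61^64 ≡ 474^2 = 224676 ≡ 101 (mod 691)
61^128 ≡ 101^2 = 10201 ≡ 527 (mod 691)
61^256 ≡ 527^2 = 277729 ≡ 638 (mod 691)
61^512 ≡ 638^2 = 407044 ≡ 45 (mod 691)
61^1024 ≡ 45^2 = 2025 ≡ 643 (mod 691)
61^1027 = 61^1024 × 61^2 × 61^1 ≡ 643 × 266 × 61 (mod 691).
Accumulate the product:
643 × 266 = 171038 ≡ 361
361 × 61 = 22021 ≡ 600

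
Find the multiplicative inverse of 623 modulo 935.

By the extended Euclidean algorithm:
935 = 1*623 + 312
623 = 1*312 + 311
312 = 1*311 + 1
311 = 311*1 + 0
gcd(623, 935) = 1, so the inverse exists.
Bézout: 1 = 2*935 − 3*623.
So 623⁻¹ ≡ −3 ≡ 932 (mod 935).

932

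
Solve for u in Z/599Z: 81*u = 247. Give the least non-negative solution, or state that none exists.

gcd(81, 599) = 1, so a unique solution mod 599 exists.
81⁻¹ ≡ 318 (mod 599).
u ≡ 318*247 ≡ 77 (mod 599).

77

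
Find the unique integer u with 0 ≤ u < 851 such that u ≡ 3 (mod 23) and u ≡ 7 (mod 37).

118

23⁻¹ mod 37: 23*29 ≡ 1 (mod 37), so 23⁻¹ ≡ 29.
u = 3 + 23*((7 − 3)*29 mod 37) = 3 + 23*5 = 118.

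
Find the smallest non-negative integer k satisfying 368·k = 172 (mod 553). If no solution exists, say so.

295

gcd(368, 553) = 1, so a unique solution mod 553 exists.
368⁻¹ ≡ 275 (mod 553).
k ≡ 275·172 ≡ 295 (mod 553).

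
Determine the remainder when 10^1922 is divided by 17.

15

Using repeated squaring:
1922 in binary is 11110000010, i.e. 1922 = 1024 + 512 + 256 + 128 + 2.
10^1 ≡ 10 (mod 17)
10^2 ≡ 10^2 = 100 ≡ 15 (mod 17)
10^4 ≡ 15^2 = 225 ≡ 4 (mod 17)
10^8 ≡ 4^2 = 16 (mod 17)
10^16 ≡ 16^2 = 256 ≡ 1 (mod 17)
10^32 ≡ 1^2 = 1 (mod 17)
10^64 ≡ 1^2 = 1 (mod 17)
10^128 ≡ 1^2 = 1 (mod 17)
10^256 ≡ 1^2 = 1 (mod 17)
10^512 ≡ 1^2 = 1 (mod 17)
10^1024 ≡ 1^2 = 1 (mod 17)
10^1922 = 10^1024 * 10^512 * 10^256 * 10^128 * 10^2 ≡ 1 * 1 * 1 * 1 * 15 (mod 17).
Accumulate the product:
1 * 1 = 1
1 * 1 = 1
1 * 1 = 1
1 * 15 = 15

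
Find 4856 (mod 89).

50

4856 = 54*89 + 50, so 4856 ≡ 50 (mod 89).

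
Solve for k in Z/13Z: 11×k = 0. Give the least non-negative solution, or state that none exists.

gcd(11, 13) = 1, so a unique solution mod 13 exists.
11⁻¹ ≡ 6 (mod 13).
k ≡ 6×0 ≡ 0 (mod 13).

0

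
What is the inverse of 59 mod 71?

65

71 = 1·59 + 12
59 = 4·12 + 11
12 = 1·11 + 1
11 = 11·1 + 0
gcd(59, 71) = 1, so the inverse exists.
Back-substitute for 1:
1 = 1·12 − 1·11
  = −1·59 + 5·12
  = 5·71 − 6·59
So 59⁻¹ ≡ −6 ≡ 65 (mod 71).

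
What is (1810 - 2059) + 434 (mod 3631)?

185

1810 - 2059 = -249 ≡ 3382 (mod 3631)
3382 + 434 = 3816 ≡ 185 (mod 3631)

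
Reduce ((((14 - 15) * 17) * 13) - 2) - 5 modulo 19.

14 - 15 = -1 ≡ 18 (mod 19)
18 * 17 = 306 ≡ 2 (mod 19)
2 * 13 = 26 ≡ 7 (mod 19)
7 - 2 = 5
5 - 5 = 0

0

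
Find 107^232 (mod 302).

By square-and-multiply:
232 in binary is 11101000, i.e. 232 = 128 + 64 + 32 + 8.
107^1 ≡ 107 (mod 302)
107^2 ≡ 107^2 = 11449 ≡ 275 (mod 302)
107^4 ≡ 275^2 = 75625 ≡ 125 (mod 302)
107^8 ≡ 125^2 = 15625 ≡ 223 (mod 302)
107^16 ≡ 223^2 = 49729 ≡ 201 (mod 302)
107^32 ≡ 201^2 = 40401 ≡ 235 (mod 302)
107^64 ≡ 235^2 = 55225 ≡ 261 (mod 302)
107^128 ≡ 261^2 = 68121 ≡ 171 (mod 302)
107^232 = 107^128 × 107^64 × 107^32 × 107^8 ≡ 171 × 261 × 235 × 223 (mod 302).
Accumulate the product:
171 × 261 = 44631 ≡ 237
237 × 235 = 55695 ≡ 127
127 × 223 = 28321 ≡ 235

235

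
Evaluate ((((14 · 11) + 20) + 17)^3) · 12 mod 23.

14 · 11 = 154 ≡ 16 (mod 23)
16 + 20 = 36 ≡ 13 (mod 23)
13 + 17 = 30 ≡ 7 (mod 23)
(7)^3 ≡ 21 (mod 23)
21 · 12 = 252 ≡ 22 (mod 23)

22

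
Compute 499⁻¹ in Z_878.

739

Run the extended Euclidean algorithm:
878 = 1·499 + 379
499 = 1·379 + 120
379 = 3·120 + 19
120 = 6·19 + 6
19 = 3·6 + 1
6 = 6·1 + 0
gcd(499, 878) = 1, so the inverse exists.
Back-substitute for 1:
1 = 1·19 − 3·6
  = −3·120 + 19·19
  = 19·379 − 60·120
  = −60·499 + 79·379
  = 79·878 − 139·499
So 499⁻¹ ≡ −139 ≡ 739 (mod 878).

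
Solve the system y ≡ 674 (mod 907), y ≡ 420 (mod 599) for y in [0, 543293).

907⁻¹ mod 599: 907·282 ≡ 1 (mod 599), so 907⁻¹ ≡ 282.
y = 674 + 907·((420 − 674)·282 mod 599) = 674 + 907·252 = 229238.
Check: 229238 mod 907 = 674, 229238 mod 599 = 420. ✓

229238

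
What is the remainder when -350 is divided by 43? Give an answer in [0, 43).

-350 = -9×43 + 37, so -350 ≡ 37 (mod 43).

37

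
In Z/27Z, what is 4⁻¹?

Run the extended Euclidean algorithm:
27 = 6×4 + 3
4 = 1×3 + 1
3 = 3×1 + 0
gcd(4, 27) = 1, so the inverse exists.
Bézout: 1 = −1×27 + 7×4.
So 4⁻¹ ≡ 7 (mod 27).

7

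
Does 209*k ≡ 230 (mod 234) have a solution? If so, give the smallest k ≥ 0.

gcd(209, 234) = 1, so a unique solution mod 234 exists.
209⁻¹ ≡ 131 (mod 234).
k ≡ 131*230 ≡ 178 (mod 234).

178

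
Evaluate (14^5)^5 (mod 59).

42

(14)^5 ≡ 39 (mod 59)
(39)^5 ≡ 42 (mod 59)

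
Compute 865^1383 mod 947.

1383 in binary is 10101100111, i.e. 1383 = 1024 + 256 + 64 + 32 + 4 + 2 + 1.
865^1 ≡ 865 (mod 947)
865^2 ≡ 865^2 = 748225 ≡ 95 (mod 947)
865^4 ≡ 95^2 = 9025 ≡ 502 (mod 947)
865^8 ≡ 502^2 = 252004 ≡ 102 (mod 947)
865^16 ≡ 102^2 = 10404 ≡ 934 (mod 947)
865^32 ≡ 934^2 = 872356 ≡ 169 (mod 947)
865^64 ≡ 169^2 = 28561 ≡ 151 (mod 947)
865^128 ≡ 151^2 = 22801 ≡ 73 (mod 947)
865^256 ≡ 73^2 = 5329 ≡ 594 (mod 947)
865^512 ≡ 594^2 = 352836 ≡ 552 (mod 947)
865^1024 ≡ 552^2 = 304704 ≡ 717 (mod 947)
865^1383 = 865^1024 × 865^256 × 865^64 × 865^32 × 865^4 × 865^2 × 865^1 ≡ 717 × 594 × 151 × 169 × 502 × 95 × 865 (mod 947).
Accumulate the product:
717 × 594 = 425898 ≡ 695
695 × 151 = 104945 ≡ 775
775 × 169 = 130975 ≡ 289
289 × 502 = 145078 ≡ 187
187 × 95 = 17765 ≡ 719
719 × 865 = 621935 ≡ 703

703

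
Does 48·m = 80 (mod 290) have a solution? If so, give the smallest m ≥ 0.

50

gcd(48, 290) = 2, and 2 | 80, so solutions exist.
Divide through by 2: 24·m ≡ 40 (mod 145).
24⁻¹ ≡ 139 (mod 145).
m ≡ 139·40 ≡ 50 (mod 145).
The smallest non-negative solution is m = 50.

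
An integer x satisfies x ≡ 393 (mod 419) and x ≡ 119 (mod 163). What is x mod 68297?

52768

419⁻¹ mod 163: 419×156 ≡ 1 (mod 163), so 419⁻¹ ≡ 156.
x = 393 + 419×((119 − 393)×156 mod 163) = 393 + 419×125 = 52768.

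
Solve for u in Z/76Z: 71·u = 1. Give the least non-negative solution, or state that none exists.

gcd(71, 76) = 1, so a unique solution mod 76 exists.
71⁻¹ ≡ 15 (mod 76).
u ≡ 15·1 ≡ 15 (mod 76).

15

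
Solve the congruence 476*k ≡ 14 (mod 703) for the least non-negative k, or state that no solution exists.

641

gcd(476, 703) = 1, so a unique solution mod 703 exists.
476⁻¹ ≡ 96 (mod 703).
k ≡ 96*14 ≡ 641 (mod 703).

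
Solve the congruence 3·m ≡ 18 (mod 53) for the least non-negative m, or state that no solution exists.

6

gcd(3, 53) = 1, so a unique solution mod 53 exists.
3⁻¹ ≡ 18 (mod 53).
m ≡ 18·18 ≡ 6 (mod 53).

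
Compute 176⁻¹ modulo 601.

461

601 = 3×176 + 73
176 = 2×73 + 30
73 = 2×30 + 13
30 = 2×13 + 4
13 = 3×4 + 1
4 = 4×1 + 0
gcd(176, 601) = 1, so the inverse exists.
Bézout: 1 = 41×601 − 140×176.
So 176⁻¹ ≡ −140 ≡ 461 (mod 601).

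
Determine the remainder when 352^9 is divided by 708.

196

By square-and-multiply:
9 in binary is 1001, i.e. 9 = 8 + 1.
352^1 ≡ 352 (mod 708)
352^2 ≡ 352^2 = 123904 ≡ 4 (mod 708)
352^4 ≡ 4^2 = 16 (mod 708)
352^8 ≡ 16^2 = 256 (mod 708)
352^9 = 352^8 · 352^1 ≡ 256 · 352 (mod 708).
256 · 352 = 90112 ≡ 196 (mod 708).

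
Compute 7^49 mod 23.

17

Using repeated squaring:
7^1 ≡ 7 (mod 23)
7^2 ≡ 7^2 = 49 ≡ 3 (mod 23)
7^4 ≡ 3^2 = 9 (mod 23)
7^8 ≡ 9^2 = 81 ≡ 12 (mod 23)
7^16 ≡ 12^2 = 144 ≡ 6 (mod 23)
7^32 ≡ 6^2 = 36 ≡ 13 (mod 23)
7^49 = 7^32 · 7^16 · 7^1 ≡ 13 · 6 · 7 (mod 23).
Accumulate the product:
13 · 6 = 78 ≡ 9
9 · 7 = 63 ≡ 17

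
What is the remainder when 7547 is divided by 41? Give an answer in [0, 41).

3

7547 = 184·41 + 3, so 7547 ≡ 3 (mod 41).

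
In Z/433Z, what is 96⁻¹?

212

433 = 4*96 + 49
96 = 1*49 + 47
49 = 1*47 + 2
47 = 23*2 + 1
2 = 2*1 + 0
gcd(96, 433) = 1, so the inverse exists.
Back-substitute for 1:
1 = 1*47 − 23*2
  = −23*49 + 24*47
  = 24*96 − 47*49
  = −47*433 + 212*96
So 96⁻¹ ≡ 212 (mod 433).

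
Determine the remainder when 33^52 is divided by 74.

By square-and-multiply:
52 in binary is 110100, i.e. 52 = 32 + 16 + 4.
33^1 ≡ 33 (mod 74)
33^2 ≡ 33^2 = 1089 ≡ 53 (mod 74)
33^4 ≡ 53^2 = 2809 ≡ 71 (mod 74)
33^8 ≡ 71^2 = 5041 ≡ 9 (mod 74)
33^16 ≡ 9^2 = 81 ≡ 7 (mod 74)
33^32 ≡ 7^2 = 49 (mod 74)
33^52 = 33^32 · 33^16 · 33^4 ≡ 49 · 7 · 71 (mod 74).
Accumulate the product:
49 · 7 = 343 ≡ 47
47 · 71 = 3337 ≡ 7

7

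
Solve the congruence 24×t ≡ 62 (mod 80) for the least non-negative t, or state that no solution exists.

gcd(24, 80) = 8, and 8 does not divide 62.
So the congruence has no solution.

no solution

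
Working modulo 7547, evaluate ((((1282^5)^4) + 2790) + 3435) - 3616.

(1282)^5 ≡ 2265 (mod 7547)
(2265)^4 ≡ 6519 (mod 7547)
6519 + 2790 = 9309 ≡ 1762 (mod 7547)
1762 + 3435 = 5197
5197 - 3616 = 1581

1581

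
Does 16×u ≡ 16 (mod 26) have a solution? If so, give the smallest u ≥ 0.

gcd(16, 26) = 2, and 2 | 16, so solutions exist.
Divide through by 2: 8×u mod 13 = 8.
8⁻¹ ≡ 5 (mod 13).
u ≡ 5×8 ≡ 1 (mod 13).
The smallest non-negative solution is u = 1.

1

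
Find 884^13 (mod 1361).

Using repeated squaring:
13 in binary is 1101, i.e. 13 = 8 + 4 + 1.
884^1 ≡ 884 (mod 1361)
884^2 ≡ 884^2 = 781456 ≡ 242 (mod 1361)
884^4 ≡ 242^2 = 58564 ≡ 41 (mod 1361)
884^8 ≡ 41^2 = 1681 ≡ 320 (mod 1361)
884^13 = 884^8 * 884^4 * 884^1 ≡ 320 * 41 * 884 (mod 1361).
Accumulate the product:
320 * 41 = 13120 ≡ 871
871 * 884 = 769964 ≡ 999

999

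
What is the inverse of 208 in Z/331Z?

148

Run the extended Euclidean algorithm:
331 = 1*208 + 123
208 = 1*123 + 85
123 = 1*85 + 38
85 = 2*38 + 9
38 = 4*9 + 2
9 = 4*2 + 1
2 = 2*1 + 0
gcd(208, 331) = 1, so the inverse exists.
Back-substitute for 1:
1 = 1*9 − 4*2
  = −4*38 + 17*9
  = 17*85 − 38*38
  = −38*123 + 55*85
  = 55*208 − 93*123
  = −93*331 + 148*208
So 208⁻¹ ≡ 148 (mod 331).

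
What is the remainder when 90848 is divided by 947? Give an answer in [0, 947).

883

90848 = 95×947 + 883, so 90848 ≡ 883 (mod 947).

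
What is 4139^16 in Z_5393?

Compute successive squares:
4139^1 ≡ 4139 (mod 5393)
4139^2 ≡ 4139^2 = 17131321 ≡ 3153 (mod 5393)
4139^4 ≡ 3153^2 = 9941409 ≡ 2110 (mod 5393)
4139^8 ≡ 2110^2 = 4452100 ≡ 2875 (mod 5393)
4139^16 ≡ 2875^2 = 8265625 ≡ 3549 (mod 5393)
So 4139^16 ≡ 3549 (mod 5393).

3549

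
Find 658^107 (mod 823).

107 in binary is 1101011, i.e. 107 = 64 + 32 + 8 + 2 + 1.
658^1 ≡ 658 (mod 823)
658^2 ≡ 658^2 = 432964 ≡ 66 (mod 823)
658^4 ≡ 66^2 = 4356 ≡ 241 (mod 823)
658^8 ≡ 241^2 = 58081 ≡ 471 (mod 823)
658^16 ≡ 471^2 = 221841 ≡ 454 (mod 823)
658^32 ≡ 454^2 = 206116 ≡ 366 (mod 823)
658^64 ≡ 366^2 = 133956 ≡ 630 (mod 823)
658^107 = 658^64 × 658^32 × 658^8 × 658^2 × 658^1 ≡ 630 × 366 × 471 × 66 × 658 (mod 823).
Accumulate the product:
630 × 366 = 230580 ≡ 140
140 × 471 = 65940 ≡ 100
100 × 66 = 6600 ≡ 16
16 × 658 = 10528 ≡ 652

652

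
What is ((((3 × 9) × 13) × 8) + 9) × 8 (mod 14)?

10

3 × 9 = 27 ≡ 13 (mod 14)
13 × 13 = 169 ≡ 1 (mod 14)
1 × 8 = 8
8 + 9 = 17 ≡ 3 (mod 14)
3 × 8 = 24 ≡ 10 (mod 14)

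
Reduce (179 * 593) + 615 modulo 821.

179 * 593 = 106147 ≡ 238 (mod 821)
238 + 615 = 853 ≡ 32 (mod 821)

32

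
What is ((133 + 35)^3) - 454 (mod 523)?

183

133 + 35 = 168
(168)^3 ≡ 114 (mod 523)
114 - 454 = -340 ≡ 183 (mod 523)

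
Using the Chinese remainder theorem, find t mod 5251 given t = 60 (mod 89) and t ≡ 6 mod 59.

89⁻¹ mod 59: 89*2 ≡ 1 (mod 59), so 89⁻¹ ≡ 2.
t = 60 + 89*((6 − 60)*2 mod 59) = 60 + 89*10 = 950.

950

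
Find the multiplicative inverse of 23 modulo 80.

7

Apply the Euclidean algorithm and back-substitute:
80 = 3*23 + 11
23 = 2*11 + 1
11 = 11*1 + 0
gcd(23, 80) = 1, so the inverse exists.
Bézout: 1 = −2*80 + 7*23.
So 23⁻¹ ≡ 7 (mod 80).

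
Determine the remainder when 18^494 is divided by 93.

81

By square-and-multiply:
494 in binary is 111101110, i.e. 494 = 256 + 128 + 64 + 32 + 8 + 4 + 2.
18^1 ≡ 18 (mod 93)
18^2 ≡ 18^2 = 324 ≡ 45 (mod 93)
18^4 ≡ 45^2 = 2025 ≡ 72 (mod 93)
18^8 ≡ 72^2 = 5184 ≡ 69 (mod 93)
18^16 ≡ 69^2 = 4761 ≡ 18 (mod 93)
18^32 ≡ 18^2 = 324 ≡ 45 (mod 93)
18^64 ≡ 45^2 = 2025 ≡ 72 (mod 93)
18^128 ≡ 72^2 = 5184 ≡ 69 (mod 93)
18^256 ≡ 69^2 = 4761 ≡ 18 (mod 93)
18^494 = 18^256 * 18^128 * 18^64 * 18^32 * 18^8 * 18^4 * 18^2 ≡ 18 * 69 * 72 * 45 * 69 * 72 * 45 (mod 93).
Accumulate the product:
18 * 69 = 1242 ≡ 33
33 * 72 = 2376 ≡ 51
51 * 45 = 2295 ≡ 63
63 * 69 = 4347 ≡ 69
69 * 72 = 4968 ≡ 39
39 * 45 = 1755 ≡ 81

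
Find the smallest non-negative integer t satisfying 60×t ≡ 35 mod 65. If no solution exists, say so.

6

gcd(60, 65) = 5, and 5 | 35, so solutions exist.
Divide through by 5: 12×t ≡ 7 (mod 13).
12⁻¹ ≡ 12 (mod 13).
t ≡ 12×7 ≡ 6 (mod 13).
The smallest non-negative solution is t = 6.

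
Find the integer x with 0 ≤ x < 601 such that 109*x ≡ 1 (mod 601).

397

601 = 5*109 + 56
109 = 1*56 + 53
56 = 1*53 + 3
53 = 17*3 + 2
3 = 1*2 + 1
2 = 2*1 + 0
gcd(109, 601) = 1, so the inverse exists.
Back-substitute for 1:
1 = 1*3 − 1*2
  = −1*53 + 18*3
  = 18*56 − 19*53
  = −19*109 + 37*56
  = 37*601 − 204*109
So 109⁻¹ ≡ −204 ≡ 397 (mod 601).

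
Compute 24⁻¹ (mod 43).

9

Run the extended Euclidean algorithm:
43 = 1·24 + 19
24 = 1·19 + 5
19 = 3·5 + 4
5 = 1·4 + 1
4 = 4·1 + 0
gcd(24, 43) = 1, so the inverse exists.
Back-substitute for 1:
1 = 1·5 − 1·4
  = −1·19 + 4·5
  = 4·24 − 5·19
  = −5·43 + 9·24
So 24⁻¹ ≡ 9 (mod 43).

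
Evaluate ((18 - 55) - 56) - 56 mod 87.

18 - 55 = -37 ≡ 50 (mod 87)
50 - 56 = -6 ≡ 81 (mod 87)
81 - 56 = 25

25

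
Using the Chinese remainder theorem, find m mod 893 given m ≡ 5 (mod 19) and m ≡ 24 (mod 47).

19⁻¹ mod 47: 19×5 ≡ 1 (mod 47), so 19⁻¹ ≡ 5.
m = 5 + 19×((24 − 5)×5 mod 47) = 5 + 19×1 = 24.

24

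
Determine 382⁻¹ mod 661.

507

Run the extended Euclidean algorithm:
661 = 1*382 + 279
382 = 1*279 + 103
279 = 2*103 + 73
103 = 1*73 + 30
73 = 2*30 + 13
30 = 2*13 + 4
13 = 3*4 + 1
4 = 4*1 + 0
gcd(382, 661) = 1, so the inverse exists.
Bézout: 1 = 89*661 − 154*382.
So 382⁻¹ ≡ −154 ≡ 507 (mod 661).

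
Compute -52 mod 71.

19

-52 = -1·71 + 19, so -52 ≡ 19 (mod 71).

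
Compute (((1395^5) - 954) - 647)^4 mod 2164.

1344

(1395)^5 ≡ 2163 (mod 2164)
2163 - 954 = 1209
1209 - 647 = 562
(562)^4 ≡ 1344 (mod 2164)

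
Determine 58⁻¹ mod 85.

22

Apply the Euclidean algorithm and back-substitute:
85 = 1×58 + 27
58 = 2×27 + 4
27 = 6×4 + 3
4 = 1×3 + 1
3 = 3×1 + 0
gcd(58, 85) = 1, so the inverse exists.
Back-substitute for 1:
1 = 1×4 − 1×3
  = −1×27 + 7×4
  = 7×58 − 15×27
  = −15×85 + 22×58
So 58⁻¹ ≡ 22 (mod 85).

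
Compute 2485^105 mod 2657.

1246

105 in binary is 1101001, i.e. 105 = 64 + 32 + 8 + 1.
2485^1 ≡ 2485 (mod 2657)
2485^2 ≡ 2485^2 = 6175225 ≡ 357 (mod 2657)
2485^4 ≡ 357^2 = 127449 ≡ 2570 (mod 2657)
2485^8 ≡ 2570^2 = 6604900 ≡ 2255 (mod 2657)
2485^16 ≡ 2255^2 = 5085025 ≡ 2184 (mod 2657)
2485^32 ≡ 2184^2 = 4769856 ≡ 541 (mod 2657)
2485^64 ≡ 541^2 = 292681 ≡ 411 (mod 2657)
2485^105 = 2485^64 · 2485^32 · 2485^8 · 2485^1 ≡ 411 · 541 · 2255 · 2485 (mod 2657).
Accumulate the product:
411 · 541 = 222351 ≡ 1820
1820 · 2255 = 4104100 ≡ 1692
1692 · 2485 = 4204620 ≡ 1246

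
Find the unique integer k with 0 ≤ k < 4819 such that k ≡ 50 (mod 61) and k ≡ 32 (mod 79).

111

61⁻¹ mod 79: 61·57 ≡ 1 (mod 79), so 61⁻¹ ≡ 57.
k = 50 + 61·((32 − 50)·57 mod 79) = 50 + 61·1 = 111.
Check: 111 mod 61 = 50, 111 mod 79 = 32. ✓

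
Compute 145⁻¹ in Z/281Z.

281 = 1·145 + 136
145 = 1·136 + 9
136 = 15·9 + 1
9 = 9·1 + 0
gcd(145, 281) = 1, so the inverse exists.
Back-substitute for 1:
1 = 1·136 − 15·9
  = −15·145 + 16·136
  = 16·281 − 31·145
So 145⁻¹ ≡ −31 ≡ 250 (mod 281).

250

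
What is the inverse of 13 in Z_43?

10

43 = 3*13 + 4
13 = 3*4 + 1
4 = 4*1 + 0
gcd(13, 43) = 1, so the inverse exists.
Back-substitute for 1:
1 = 1*13 − 3*4
  = −3*43 + 10*13
So 13⁻¹ ≡ 10 (mod 43).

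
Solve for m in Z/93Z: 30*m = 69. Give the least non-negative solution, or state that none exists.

gcd(30, 93) = 3, and 3 | 69, so solutions exist.
Divide through by 3: 10*m ≡ 23 mod 31.
10⁻¹ ≡ 28 (mod 31).
m ≡ 28*23 ≡ 24 (mod 31).
The smallest non-negative solution is m = 24.

24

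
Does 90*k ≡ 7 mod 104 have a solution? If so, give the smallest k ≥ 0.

gcd(90, 104) = 2, and 2 does not divide 7.
So the congruence has no solution.

no solution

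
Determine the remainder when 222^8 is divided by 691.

222^1 ≡ 222 (mod 691)
222^2 ≡ 222^2 = 49284 ≡ 223 (mod 691)
222^4 ≡ 223^2 = 49729 ≡ 668 (mod 691)
222^8 ≡ 668^2 = 446224 ≡ 529 (mod 691)
So 222^8 ≡ 529 (mod 691).

529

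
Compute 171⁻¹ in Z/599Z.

592

By the extended Euclidean algorithm:
599 = 3·171 + 86
171 = 1·86 + 85
86 = 1·85 + 1
85 = 85·1 + 0
gcd(171, 599) = 1, so the inverse exists.
Bézout: 1 = 2·599 − 7·171.
So 171⁻¹ ≡ −7 ≡ 592 (mod 599).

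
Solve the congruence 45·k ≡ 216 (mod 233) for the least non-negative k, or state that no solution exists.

98

gcd(45, 233) = 1, so a unique solution mod 233 exists.
45⁻¹ ≡ 145 (mod 233).
k ≡ 145·216 ≡ 98 (mod 233).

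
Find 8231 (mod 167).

8231 = 49·167 + 48, so 8231 ≡ 48 (mod 167).

48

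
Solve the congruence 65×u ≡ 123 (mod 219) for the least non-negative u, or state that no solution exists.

12

gcd(65, 219) = 1, so a unique solution mod 219 exists.
65⁻¹ ≡ 155 (mod 219).
u ≡ 155×123 ≡ 12 (mod 219).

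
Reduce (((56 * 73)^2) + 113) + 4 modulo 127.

56 * 73 = 4088 ≡ 24 (mod 127)
(24)^2 ≡ 68 (mod 127)
68 + 113 = 181 ≡ 54 (mod 127)
54 + 4 = 58

58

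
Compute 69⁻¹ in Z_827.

Apply the Euclidean algorithm and back-substitute:
827 = 11*69 + 68
69 = 1*68 + 1
68 = 68*1 + 0
gcd(69, 827) = 1, so the inverse exists.
Back-substitute for 1:
1 = 1*69 − 1*68
  = −1*827 + 12*69
So 69⁻¹ ≡ 12 (mod 827).

12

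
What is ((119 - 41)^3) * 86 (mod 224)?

16

119 - 41 = 78
(78)^3 ≡ 120 (mod 224)
120 * 86 = 10320 ≡ 16 (mod 224)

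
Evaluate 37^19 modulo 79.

19 in binary is 10011, i.e. 19 = 16 + 2 + 1.
37^1 ≡ 37 (mod 79)
37^2 ≡ 37^2 = 1369 ≡ 26 (mod 79)
37^4 ≡ 26^2 = 676 ≡ 44 (mod 79)
37^8 ≡ 44^2 = 1936 ≡ 40 (mod 79)
37^16 ≡ 40^2 = 1600 ≡ 20 (mod 79)
37^19 = 37^16 × 37^2 × 37^1 ≡ 20 × 26 × 37 (mod 79).
Accumulate the product:
20 × 26 = 520 ≡ 46
46 × 37 = 1702 ≡ 43

43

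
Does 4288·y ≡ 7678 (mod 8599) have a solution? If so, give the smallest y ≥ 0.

6062

gcd(4288, 8599) = 1, so a unique solution mod 8599 exists.
4288⁻¹ ≡ 2617 (mod 8599).
y ≡ 2617·7678 ≡ 6062 (mod 8599).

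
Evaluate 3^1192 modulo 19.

Using repeated squaring:
1192 in binary is 10010101000, i.e. 1192 = 1024 + 128 + 32 + 8.
3^1 ≡ 3 (mod 19)
3^2 ≡ 3^2 = 9 (mod 19)
3^4 ≡ 9^2 = 81 ≡ 5 (mod 19)
3^8 ≡ 5^2 = 25 ≡ 6 (mod 19)
3^16 ≡ 6^2 = 36 ≡ 17 (mod 19)
3^32 ≡ 17^2 = 289 ≡ 4 (mod 19)
3^64 ≡ 4^2 = 16 (mod 19)
3^128 ≡ 16^2 = 256 ≡ 9 (mod 19)
3^256 ≡ 9^2 = 81 ≡ 5 (mod 19)
3^512 ≡ 5^2 = 25 ≡ 6 (mod 19)
3^1024 ≡ 6^2 = 36 ≡ 17 (mod 19)
3^1192 = 3^1024 · 3^128 · 3^32 · 3^8 ≡ 17 · 9 · 4 · 6 (mod 19).
Accumulate the product:
17 · 9 = 153 ≡ 1
1 · 4 = 4
4 · 6 = 24 ≡ 5

5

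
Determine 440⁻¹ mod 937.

526

Apply the Euclidean algorithm and back-substitute:
937 = 2·440 + 57
440 = 7·57 + 41
57 = 1·41 + 16
41 = 2·16 + 9
16 = 1·9 + 7
9 = 1·7 + 2
7 = 3·2 + 1
2 = 2·1 + 0
gcd(440, 937) = 1, so the inverse exists.
Bézout: 1 = 193·937 − 411·440.
So 440⁻¹ ≡ −411 ≡ 526 (mod 937).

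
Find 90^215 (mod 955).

885

Using repeated squaring:
215 in binary is 11010111, i.e. 215 = 128 + 64 + 16 + 4 + 2 + 1.
90^1 ≡ 90 (mod 955)
90^2 ≡ 90^2 = 8100 ≡ 460 (mod 955)
90^4 ≡ 460^2 = 211600 ≡ 545 (mod 955)
90^8 ≡ 545^2 = 297025 ≡ 20 (mod 955)
90^16 ≡ 20^2 = 400 (mod 955)
90^32 ≡ 400^2 = 160000 ≡ 515 (mod 955)
90^64 ≡ 515^2 = 265225 ≡ 690 (mod 955)
90^128 ≡ 690^2 = 476100 ≡ 510 (mod 955)
90^215 = 90^128 × 90^64 × 90^16 × 90^4 × 90^2 × 90^1 ≡ 510 × 690 × 400 × 545 × 460 × 90 (mod 955).
Accumulate the product:
510 × 690 = 351900 ≡ 460
460 × 400 = 184000 ≡ 640
640 × 545 = 348800 ≡ 225
225 × 460 = 103500 ≡ 360
360 × 90 = 32400 ≡ 885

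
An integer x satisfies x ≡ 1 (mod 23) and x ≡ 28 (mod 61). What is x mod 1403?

760

23⁻¹ mod 61: 23·8 ≡ 1 (mod 61), so 23⁻¹ ≡ 8.
x = 1 + 23·((28 − 1)·8 mod 61) = 1 + 23·33 = 760.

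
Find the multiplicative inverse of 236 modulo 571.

496

571 = 2·236 + 99
236 = 2·99 + 38
99 = 2·38 + 23
38 = 1·23 + 15
23 = 1·15 + 8
15 = 1·8 + 7
8 = 1·7 + 1
7 = 7·1 + 0
gcd(236, 571) = 1, so the inverse exists.
Back-substitute for 1:
1 = 1·8 − 1·7
  = −1·15 + 2·8
  = 2·23 − 3·15
  = −3·38 + 5·23
  = 5·99 − 13·38
  = −13·236 + 31·99
  = 31·571 − 75·236
So 236⁻¹ ≡ −75 ≡ 496 (mod 571).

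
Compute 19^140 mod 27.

Using repeated squaring:
140 in binary is 10001100, i.e. 140 = 128 + 8 + 4.
19^1 ≡ 19 (mod 27)
19^2 ≡ 19^2 = 361 ≡ 10 (mod 27)
19^4 ≡ 10^2 = 100 ≡ 19 (mod 27)
19^8 ≡ 19^2 = 361 ≡ 10 (mod 27)
19^16 ≡ 10^2 = 100 ≡ 19 (mod 27)
19^32 ≡ 19^2 = 361 ≡ 10 (mod 27)
19^64 ≡ 10^2 = 100 ≡ 19 (mod 27)
19^128 ≡ 19^2 = 361 ≡ 10 (mod 27)
19^140 = 19^128 * 19^8 * 19^4 ≡ 10 * 10 * 19 (mod 27).
Accumulate the product:
10 * 10 = 100 ≡ 19
19 * 19 = 361 ≡ 10

10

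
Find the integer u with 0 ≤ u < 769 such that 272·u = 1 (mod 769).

540

769 = 2·272 + 225
272 = 1·225 + 47
225 = 4·47 + 37
47 = 1·37 + 10
37 = 3·10 + 7
10 = 1·7 + 3
7 = 2·3 + 1
3 = 3·1 + 0
gcd(272, 769) = 1, so the inverse exists.
Back-substitute for 1:
1 = 1·7 − 2·3
  = −2·10 + 3·7
  = 3·37 − 11·10
  = −11·47 + 14·37
  = 14·225 − 67·47
  = −67·272 + 81·225
  = 81·769 − 229·272
So 272⁻¹ ≡ −229 ≡ 540 (mod 769).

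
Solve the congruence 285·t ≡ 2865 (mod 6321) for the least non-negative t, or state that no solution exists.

gcd(285, 6321) = 3, and 3 | 2865, so solutions exist.
Divide through by 3: 95·t ≡ 955 mod 2107.
95⁻¹ ≡ 1486 (mod 2107).
t ≡ 1486·955 ≡ 1119 (mod 2107).
The smallest non-negative solution is t = 1119.

1119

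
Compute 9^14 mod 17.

Using repeated squaring:
14 in binary is 1110, i.e. 14 = 8 + 4 + 2.
9^1 ≡ 9 (mod 17)
9^2 ≡ 9^2 = 81 ≡ 13 (mod 17)
9^4 ≡ 13^2 = 169 ≡ 16 (mod 17)
9^8 ≡ 16^2 = 256 ≡ 1 (mod 17)
9^14 = 9^8 × 9^4 × 9^2 ≡ 1 × 16 × 13 (mod 17).
Accumulate the product:
1 × 16 = 16
16 × 13 = 208 ≡ 4

4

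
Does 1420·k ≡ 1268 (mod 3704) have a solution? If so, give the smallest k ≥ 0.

713

gcd(1420, 3704) = 4, and 4 | 1268, so solutions exist.
Divide through by 4: 355·k ≡ 317 mod 926.
355⁻¹ ≡ 493 (mod 926).
k ≡ 493·317 ≡ 713 (mod 926).
The smallest non-negative solution is k = 713.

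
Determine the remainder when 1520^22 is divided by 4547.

Using repeated squaring:
22 in binary is 10110, i.e. 22 = 16 + 4 + 2.
1520^1 ≡ 1520 (mod 4547)
1520^2 ≡ 1520^2 = 2310400 ≡ 524 (mod 4547)
1520^4 ≡ 524^2 = 274576 ≡ 1756 (mod 4547)
1520^8 ≡ 1756^2 = 3083536 ≡ 670 (mod 4547)
1520^16 ≡ 670^2 = 448900 ≡ 3294 (mod 4547)
1520^22 = 1520^16 × 1520^4 × 1520^2 ≡ 3294 × 1756 × 524 (mod 4547).
Accumulate the product:
3294 × 1756 = 5784264 ≡ 480
480 × 524 = 251520 ≡ 1435

1435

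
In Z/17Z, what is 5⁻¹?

7

Run the extended Euclidean algorithm:
17 = 3*5 + 2
5 = 2*2 + 1
2 = 2*1 + 0
gcd(5, 17) = 1, so the inverse exists.
Bézout: 1 = −2*17 + 7*5.
So 5⁻¹ ≡ 7 (mod 17).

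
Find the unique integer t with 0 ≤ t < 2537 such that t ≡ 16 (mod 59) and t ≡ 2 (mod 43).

1550

59⁻¹ mod 43: 59·35 ≡ 1 (mod 43), so 59⁻¹ ≡ 35.
t = 16 + 59·((2 − 16)·35 mod 43) = 16 + 59·26 = 1550.
Check: 1550 mod 59 = 16, 1550 mod 43 = 2. ✓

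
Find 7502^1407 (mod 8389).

By square-and-multiply:
1407 in binary is 10101111111, i.e. 1407 = 1024 + 256 + 64 + 32 + 16 + 8 + 4 + 2 + 1.
7502^1 ≡ 7502 (mod 8389)
7502^2 ≡ 7502^2 = 56280004 ≡ 6592 (mod 8389)
7502^4 ≡ 6592^2 = 43454464 ≡ 7833 (mod 8389)
7502^8 ≡ 7833^2 = 61355889 ≡ 7132 (mod 8389)
7502^16 ≡ 7132^2 = 50865424 ≡ 2917 (mod 8389)
7502^32 ≡ 2917^2 = 8508889 ≡ 2443 (mod 8389)
7502^64 ≡ 2443^2 = 5968249 ≡ 3670 (mod 8389)
7502^128 ≡ 3670^2 = 13468900 ≡ 4555 (mod 8389)
7502^256 ≡ 4555^2 = 20748025 ≡ 2028 (mod 8389)
7502^512 ≡ 2028^2 = 4112784 ≡ 2174 (mod 8389)
7502^1024 ≡ 2174^2 = 4726276 ≡ 3269 (mod 8389)
7502^1407 = 7502^1024 · 7502^256 · 7502^64 · 7502^32 · 7502^16 · 7502^8 · 7502^4 · 7502^2 · 7502^1 ≡ 3269 · 2028 · 3670 · 2443 · 2917 · 7132 · 7833 · 6592 · 7502 (mod 8389).
Accumulate the product:
3269 · 2028 = 6629532 ≡ 2222
2222 · 3670 = 8154740 ≡ 632
632 · 2443 = 1543976 ≡ 400
400 · 2917 = 1166800 ≡ 729
729 · 7132 = 5199228 ≡ 6437
6437 · 7833 = 50421021 ≡ 3131
3131 · 6592 = 20639552 ≡ 2612
2612 · 7502 = 19595224 ≡ 6909

6909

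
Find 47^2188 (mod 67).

2188 in binary is 100010001100, i.e. 2188 = 2048 + 128 + 8 + 4.
47^1 ≡ 47 (mod 67)
47^2 ≡ 47^2 = 2209 ≡ 65 (mod 67)
47^4 ≡ 65^2 = 4225 ≡ 4 (mod 67)
47^8 ≡ 4^2 = 16 (mod 67)
47^16 ≡ 16^2 = 256 ≡ 55 (mod 67)
47^32 ≡ 55^2 = 3025 ≡ 10 (mod 67)
47^64 ≡ 10^2 = 100 ≡ 33 (mod 67)
47^128 ≡ 33^2 = 1089 ≡ 17 (mod 67)
47^256 ≡ 17^2 = 289 ≡ 21 (mod 67)
47^512 ≡ 21^2 = 441 ≡ 39 (mod 67)
47^1024 ≡ 39^2 = 1521 ≡ 47 (mod 67)
47^2048 ≡ 47^2 = 2209 ≡ 65 (mod 67)
47^2188 = 47^2048 × 47^128 × 47^8 × 47^4 ≡ 65 × 17 × 16 × 4 (mod 67).
Accumulate the product:
65 × 17 = 1105 ≡ 33
33 × 16 = 528 ≡ 59
59 × 4 = 236 ≡ 35

35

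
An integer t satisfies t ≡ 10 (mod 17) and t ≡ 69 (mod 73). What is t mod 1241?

945

17⁻¹ mod 73: 17*43 ≡ 1 (mod 73), so 17⁻¹ ≡ 43.
t = 10 + 17*((69 − 10)*43 mod 73) = 10 + 17*55 = 945.
Check: 945 mod 17 = 10, 945 mod 73 = 69. ✓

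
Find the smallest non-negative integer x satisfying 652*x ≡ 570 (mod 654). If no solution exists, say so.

gcd(652, 654) = 2, and 2 | 570, so solutions exist.
Divide through by 2: 326*x ≡ 285 (mod 327).
326⁻¹ ≡ 326 (mod 327).
x ≡ 326*285 ≡ 42 (mod 327).
The smallest non-negative solution is x = 42.

42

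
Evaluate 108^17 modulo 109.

108

17 in binary is 10001, i.e. 17 = 16 + 1.
108^1 ≡ 108 (mod 109)
108^2 ≡ 108^2 = 11664 ≡ 1 (mod 109)
108^4 ≡ 1^2 = 1 (mod 109)
108^8 ≡ 1^2 = 1 (mod 109)
108^16 ≡ 1^2 = 1 (mod 109)
108^17 = 108^16 × 108^1 ≡ 1 × 108 (mod 109).
1 × 108 = 108 ≡ 108 (mod 109).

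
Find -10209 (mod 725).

666

-10209 = -15·725 + 666, so -10209 ≡ 666 (mod 725).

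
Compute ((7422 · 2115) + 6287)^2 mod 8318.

5405

7422 · 2115 = 15697530 ≡ 1464 (mod 8318)
1464 + 6287 = 7751
(7751)^2 ≡ 5405 (mod 8318)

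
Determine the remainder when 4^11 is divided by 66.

Using repeated squaring:
11 in binary is 1011, i.e. 11 = 8 + 2 + 1.
4^1 ≡ 4 (mod 66)
4^2 ≡ 4^2 = 16 (mod 66)
4^4 ≡ 16^2 = 256 ≡ 58 (mod 66)
4^8 ≡ 58^2 = 3364 ≡ 64 (mod 66)
4^11 = 4^8 * 4^2 * 4^1 ≡ 64 * 16 * 4 (mod 66).
Accumulate the product:
64 * 16 = 1024 ≡ 34
34 * 4 = 136 ≡ 4

4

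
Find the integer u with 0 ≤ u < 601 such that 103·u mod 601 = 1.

Apply the Euclidean algorithm and back-substitute:
601 = 5*103 + 86
103 = 1*86 + 17
86 = 5*17 + 1
17 = 17*1 + 0
gcd(103, 601) = 1, so the inverse exists.
Back-substitute for 1:
1 = 1*86 − 5*17
  = −5*103 + 6*86
  = 6*601 − 35*103
So 103⁻¹ ≡ −35 ≡ 566 (mod 601).

566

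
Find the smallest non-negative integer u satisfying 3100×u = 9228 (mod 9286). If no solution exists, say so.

3304

gcd(3100, 9286) = 2, and 2 | 9228, so solutions exist.
Divide through by 2: 1550×u mod 4643 = 4614.
1550⁻¹ ≡ 1327 (mod 4643).
u ≡ 1327×4614 ≡ 3304 (mod 4643).
The smallest non-negative solution is u = 3304.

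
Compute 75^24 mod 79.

38

24 in binary is 11000, i.e. 24 = 16 + 8.
75^1 ≡ 75 (mod 79)
75^2 ≡ 75^2 = 5625 ≡ 16 (mod 79)
75^4 ≡ 16^2 = 256 ≡ 19 (mod 79)
75^8 ≡ 19^2 = 361 ≡ 45 (mod 79)
75^16 ≡ 45^2 = 2025 ≡ 50 (mod 79)
75^24 = 75^16 * 75^8 ≡ 50 * 45 (mod 79).
50 * 45 = 2250 ≡ 38 (mod 79).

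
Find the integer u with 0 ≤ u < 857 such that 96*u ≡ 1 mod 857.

857 = 8×96 + 89
96 = 1×89 + 7
89 = 12×7 + 5
7 = 1×5 + 2
5 = 2×2 + 1
2 = 2×1 + 0
gcd(96, 857) = 1, so the inverse exists.
Back-substitute for 1:
1 = 1×5 − 2×2
  = −2×7 + 3×5
  = 3×89 − 38×7
  = −38×96 + 41×89
  = 41×857 − 366×96
So 96⁻¹ ≡ −366 ≡ 491 (mod 857).

491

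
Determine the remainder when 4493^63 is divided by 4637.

Compute successive squares:
4493^1 ≡ 4493 (mod 4637)
4493^2 ≡ 4493^2 = 20187049 ≡ 2188 (mod 4637)
4493^4 ≡ 2188^2 = 4787344 ≡ 1960 (mod 4637)
4493^8 ≡ 1960^2 = 3841600 ≡ 2164 (mod 4637)
4493^16 ≡ 2164^2 = 4682896 ≡ 4163 (mod 4637)
4493^32 ≡ 4163^2 = 17330569 ≡ 2100 (mod 4637)
4493^63 = 4493^32 × 4493^16 × 4493^8 × 4493^4 × 4493^2 × 4493^1 ≡ 2100 × 4163 × 2164 × 1960 × 2188 × 4493 (mod 4637).
Accumulate the product:
2100 × 4163 = 8742300 ≡ 1555
1555 × 2164 = 3365020 ≡ 3195
3195 × 1960 = 6262200 ≡ 2250
2250 × 2188 = 4923000 ≡ 3143
3143 × 4493 = 14121499 ≡ 1834

1834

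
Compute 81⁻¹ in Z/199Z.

86

Apply the Euclidean algorithm and back-substitute:
199 = 2×81 + 37
81 = 2×37 + 7
37 = 5×7 + 2
7 = 3×2 + 1
2 = 2×1 + 0
gcd(81, 199) = 1, so the inverse exists.
Bézout: 1 = −35×199 + 86×81.
So 81⁻¹ ≡ 86 (mod 199).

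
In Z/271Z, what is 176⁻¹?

Apply the Euclidean algorithm and back-substitute:
271 = 1*176 + 95
176 = 1*95 + 81
95 = 1*81 + 14
81 = 5*14 + 11
14 = 1*11 + 3
11 = 3*3 + 2
3 = 1*2 + 1
2 = 2*1 + 0
gcd(176, 271) = 1, so the inverse exists.
Bézout: 1 = 63*271 − 97*176.
So 176⁻¹ ≡ −97 ≡ 174 (mod 271).

174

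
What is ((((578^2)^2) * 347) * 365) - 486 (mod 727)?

653

(578)^2 ≡ 391 (mod 727)
(391)^2 ≡ 211 (mod 727)
211 * 347 = 73217 ≡ 517 (mod 727)
517 * 365 = 188705 ≡ 412 (mod 727)
412 - 486 = -74 ≡ 653 (mod 727)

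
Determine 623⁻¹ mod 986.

201

986 = 1·623 + 363
623 = 1·363 + 260
363 = 1·260 + 103
260 = 2·103 + 54
103 = 1·54 + 49
54 = 1·49 + 5
49 = 9·5 + 4
5 = 1·4 + 1
4 = 4·1 + 0
gcd(623, 986) = 1, so the inverse exists.
Bézout: 1 = −127·986 + 201·623.
So 623⁻¹ ≡ 201 (mod 986).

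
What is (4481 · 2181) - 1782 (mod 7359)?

5886

4481 · 2181 = 9773061 ≡ 309 (mod 7359)
309 - 1782 = -1473 ≡ 5886 (mod 7359)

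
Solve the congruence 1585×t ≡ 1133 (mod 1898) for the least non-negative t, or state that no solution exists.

gcd(1585, 1898) = 1, so a unique solution mod 1898 exists.
1585⁻¹ ≡ 285 (mod 1898).
t ≡ 285×1133 ≡ 245 (mod 1898).

245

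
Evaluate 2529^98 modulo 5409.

2403

2529^1 ≡ 2529 (mod 5409)
2529^2 ≡ 2529^2 = 6395841 ≡ 2403 (mod 5409)
2529^4 ≡ 2403^2 = 5774409 ≡ 3006 (mod 5409)
2529^8 ≡ 3006^2 = 9036036 ≡ 3006 (mod 5409)
2529^16 ≡ 3006^2 = 9036036 ≡ 3006 (mod 5409)
2529^32 ≡ 3006^2 = 9036036 ≡ 3006 (mod 5409)
2529^64 ≡ 3006^2 = 9036036 ≡ 3006 (mod 5409)
2529^98 = 2529^64 · 2529^32 · 2529^2 ≡ 3006 · 3006 · 2403 (mod 5409).
Accumulate the product:
3006 · 3006 = 9036036 ≡ 3006
3006 · 2403 = 7223418 ≡ 2403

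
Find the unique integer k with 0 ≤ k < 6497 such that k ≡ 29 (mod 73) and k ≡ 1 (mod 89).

1781

73⁻¹ mod 89: 73×50 ≡ 1 (mod 89), so 73⁻¹ ≡ 50.
k = 29 + 73×((1 − 29)×50 mod 89) = 29 + 73×24 = 1781.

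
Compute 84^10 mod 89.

By square-and-multiply:
84^1 ≡ 84 (mod 89)
84^2 ≡ 84^2 = 7056 ≡ 25 (mod 89)
84^4 ≡ 25^2 = 625 ≡ 2 (mod 89)
84^8 ≡ 2^2 = 4 (mod 89)
84^10 = 84^8 × 84^2 ≡ 4 × 25 (mod 89).
4 × 25 = 100 ≡ 11 (mod 89).

11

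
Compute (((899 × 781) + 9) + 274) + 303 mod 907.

687

899 × 781 = 702119 ≡ 101 (mod 907)
101 + 9 = 110
110 + 274 = 384
384 + 303 = 687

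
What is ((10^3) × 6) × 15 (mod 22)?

20

(10)^3 ≡ 10 (mod 22)
10 × 6 = 60 ≡ 16 (mod 22)
16 × 15 = 240 ≡ 20 (mod 22)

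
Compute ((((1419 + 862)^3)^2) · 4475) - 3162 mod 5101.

3589

1419 + 862 = 2281
(2281)^3 ≡ 3148 (mod 5101)
(3148)^2 ≡ 3762 (mod 5101)
3762 · 4475 = 16834950 ≡ 1650 (mod 5101)
1650 - 3162 = -1512 ≡ 3589 (mod 5101)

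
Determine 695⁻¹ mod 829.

365

Run the extended Euclidean algorithm:
829 = 1*695 + 134
695 = 5*134 + 25
134 = 5*25 + 9
25 = 2*9 + 7
9 = 1*7 + 2
7 = 3*2 + 1
2 = 2*1 + 0
gcd(695, 829) = 1, so the inverse exists.
Bézout: 1 = −306*829 + 365*695.
So 695⁻¹ ≡ 365 (mod 829).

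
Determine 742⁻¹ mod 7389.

3814

Run the extended Euclidean algorithm:
7389 = 9*742 + 711
742 = 1*711 + 31
711 = 22*31 + 29
31 = 1*29 + 2
29 = 14*2 + 1
2 = 2*1 + 0
gcd(742, 7389) = 1, so the inverse exists.
Back-substitute for 1:
1 = 1*29 − 14*2
  = −14*31 + 15*29
  = 15*711 − 344*31
  = −344*742 + 359*711
  = 359*7389 − 3575*742
So 742⁻¹ ≡ −3575 ≡ 3814 (mod 7389).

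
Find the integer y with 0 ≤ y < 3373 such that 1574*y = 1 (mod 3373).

3358

3373 = 2×1574 + 225
1574 = 6×225 + 224
225 = 1×224 + 1
224 = 224×1 + 0
gcd(1574, 3373) = 1, so the inverse exists.
Bézout: 1 = 7×3373 − 15×1574.
So 1574⁻¹ ≡ −15 ≡ 3358 (mod 3373).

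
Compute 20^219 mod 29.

23

Compute successive squares:
20^1 ≡ 20 (mod 29)
20^2 ≡ 20^2 = 400 ≡ 23 (mod 29)
20^4 ≡ 23^2 = 529 ≡ 7 (mod 29)
20^8 ≡ 7^2 = 49 ≡ 20 (mod 29)
20^16 ≡ 20^2 = 400 ≡ 23 (mod 29)
20^32 ≡ 23^2 = 529 ≡ 7 (mod 29)
20^64 ≡ 7^2 = 49 ≡ 20 (mod 29)
20^128 ≡ 20^2 = 400 ≡ 23 (mod 29)
20^219 = 20^128 × 20^64 × 20^16 × 20^8 × 20^2 × 20^1 ≡ 23 × 20 × 23 × 20 × 23 × 20 (mod 29).
Accumulate the product:
23 × 20 = 460 ≡ 25
25 × 23 = 575 ≡ 24
24 × 20 = 480 ≡ 16
16 × 23 = 368 ≡ 20
20 × 20 = 400 ≡ 23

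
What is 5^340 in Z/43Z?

5^1 ≡ 5 (mod 43)
5^2 ≡ 5^2 = 25 (mod 43)
5^4 ≡ 25^2 = 625 ≡ 23 (mod 43)
5^8 ≡ 23^2 = 529 ≡ 13 (mod 43)
5^16 ≡ 13^2 = 169 ≡ 40 (mod 43)
5^32 ≡ 40^2 = 1600 ≡ 9 (mod 43)
5^64 ≡ 9^2 = 81 ≡ 38 (mod 43)
5^128 ≡ 38^2 = 1444 ≡ 25 (mod 43)
5^256 ≡ 25^2 = 625 ≡ 23 (mod 43)
5^340 = 5^256 × 5^64 × 5^16 × 5^4 ≡ 23 × 38 × 40 × 23 (mod 43).
Accumulate the product:
23 × 38 = 874 ≡ 14
14 × 40 = 560 ≡ 1
1 × 23 = 23

23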